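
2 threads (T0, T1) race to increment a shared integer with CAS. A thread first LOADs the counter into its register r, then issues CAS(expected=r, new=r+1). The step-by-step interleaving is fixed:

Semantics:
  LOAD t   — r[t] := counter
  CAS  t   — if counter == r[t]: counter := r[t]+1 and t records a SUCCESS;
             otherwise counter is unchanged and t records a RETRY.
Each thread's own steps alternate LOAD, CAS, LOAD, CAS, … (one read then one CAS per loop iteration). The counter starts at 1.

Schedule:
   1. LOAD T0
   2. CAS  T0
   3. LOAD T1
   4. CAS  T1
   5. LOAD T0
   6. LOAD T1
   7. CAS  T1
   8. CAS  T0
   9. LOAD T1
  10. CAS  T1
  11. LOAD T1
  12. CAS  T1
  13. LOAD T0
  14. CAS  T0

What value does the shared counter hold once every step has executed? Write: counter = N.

#1 T0 reads 1
#2 T0 CAS(1→2) writes; counter now 2
#3 T1 reads 2
#4 T1 CAS(2→3) writes; counter now 3
#5 T0 reads 3
#6 T1 reads 3
#7 T1 CAS(3→4) writes; counter now 4
#8 T0 CAS(3→4) fails; counter now 4
#9 T1 reads 4
#10 T1 CAS(4→5) writes; counter now 5
#11 T1 reads 5
#12 T1 CAS(5→6) writes; counter now 6
#13 T0 reads 6
#14 T0 CAS(6→7) writes; counter now 7

counter = 7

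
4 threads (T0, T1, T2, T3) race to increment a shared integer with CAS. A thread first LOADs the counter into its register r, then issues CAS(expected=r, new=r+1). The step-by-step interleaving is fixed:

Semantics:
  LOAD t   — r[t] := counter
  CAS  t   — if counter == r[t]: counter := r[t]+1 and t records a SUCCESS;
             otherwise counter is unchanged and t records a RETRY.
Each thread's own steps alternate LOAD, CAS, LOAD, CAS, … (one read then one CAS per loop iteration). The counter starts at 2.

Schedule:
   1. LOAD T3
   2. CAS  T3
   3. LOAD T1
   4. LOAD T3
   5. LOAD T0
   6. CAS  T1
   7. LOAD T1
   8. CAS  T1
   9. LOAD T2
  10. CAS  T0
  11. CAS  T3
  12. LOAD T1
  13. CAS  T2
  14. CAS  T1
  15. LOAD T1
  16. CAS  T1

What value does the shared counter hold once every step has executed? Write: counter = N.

step 1: T3 LOAD ⇒ load; ctr=2 reg=2
step 2: T3 CAS ⇒ ok; ctr=3 reg=2
step 3: T1 LOAD ⇒ load; ctr=3 reg=3
step 4: T3 LOAD ⇒ load; ctr=3 reg=3
step 5: T0 LOAD ⇒ load; ctr=3 reg=3
step 6: T1 CAS ⇒ ok; ctr=4 reg=3
step 7: T1 LOAD ⇒ load; ctr=4 reg=4
step 8: T1 CAS ⇒ ok; ctr=5 reg=4
step 9: T2 LOAD ⇒ load; ctr=5 reg=5
step 10: T0 CAS ⇒ retry; ctr=5 reg=3
step 11: T3 CAS ⇒ retry; ctr=5 reg=3
step 12: T1 LOAD ⇒ load; ctr=5 reg=5
step 13: T2 CAS ⇒ ok; ctr=6 reg=5
step 14: T1 CAS ⇒ retry; ctr=6 reg=5
step 15: T1 LOAD ⇒ load; ctr=6 reg=6
step 16: T1 CAS ⇒ ok; ctr=7 reg=6

counter = 7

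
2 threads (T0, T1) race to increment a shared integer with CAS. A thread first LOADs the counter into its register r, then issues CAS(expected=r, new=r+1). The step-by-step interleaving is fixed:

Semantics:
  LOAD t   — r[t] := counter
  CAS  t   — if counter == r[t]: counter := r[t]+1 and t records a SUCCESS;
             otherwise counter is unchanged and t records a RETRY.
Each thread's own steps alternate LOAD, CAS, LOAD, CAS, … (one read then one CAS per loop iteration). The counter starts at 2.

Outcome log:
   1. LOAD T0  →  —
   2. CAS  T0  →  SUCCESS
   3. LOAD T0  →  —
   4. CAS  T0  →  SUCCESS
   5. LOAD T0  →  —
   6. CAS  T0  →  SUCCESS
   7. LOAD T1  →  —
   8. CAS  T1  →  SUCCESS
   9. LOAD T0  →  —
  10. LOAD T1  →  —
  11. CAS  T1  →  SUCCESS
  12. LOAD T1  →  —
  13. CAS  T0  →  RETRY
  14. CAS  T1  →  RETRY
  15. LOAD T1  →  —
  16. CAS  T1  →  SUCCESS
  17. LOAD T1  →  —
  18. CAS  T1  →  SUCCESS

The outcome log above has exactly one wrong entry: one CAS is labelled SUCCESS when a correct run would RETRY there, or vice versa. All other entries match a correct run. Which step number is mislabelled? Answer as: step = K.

step = 14

Correct run:
   1) LOAD T0:  M=2  r_T0=2
   2) CAS  T0:  M=3  r_T0=2 ✓
   3) LOAD T0:  M=3  r_T0=3
   4) CAS  T0:  M=4  r_T0=3 ✓
   5) LOAD T0:  M=4  r_T0=4
   6) CAS  T0:  M=5  r_T0=4 ✓
   7) LOAD T1:  M=5  r_T1=5
   8) CAS  T1:  M=6  r_T1=5 ✓
   9) LOAD T0:  M=6  r_T0=6
  10) LOAD T1:  M=6  r_T1=6
  11) CAS  T1:  M=7  r_T1=6 ✓
  12) LOAD T1:  M=7  r_T1=7
  13) CAS  T0:  M=7  r_T0=6 ✗
  14) CAS  T1:  M=8  r_T1=7 ✓
  15) LOAD T1:  M=8  r_T1=8
  16) CAS  T1:  M=9  r_T1=8 ✓
  17) LOAD T1:  M=9  r_T1=9
  18) CAS  T1:  M=10  r_T1=9 ✓
Log disagrees first at step 14.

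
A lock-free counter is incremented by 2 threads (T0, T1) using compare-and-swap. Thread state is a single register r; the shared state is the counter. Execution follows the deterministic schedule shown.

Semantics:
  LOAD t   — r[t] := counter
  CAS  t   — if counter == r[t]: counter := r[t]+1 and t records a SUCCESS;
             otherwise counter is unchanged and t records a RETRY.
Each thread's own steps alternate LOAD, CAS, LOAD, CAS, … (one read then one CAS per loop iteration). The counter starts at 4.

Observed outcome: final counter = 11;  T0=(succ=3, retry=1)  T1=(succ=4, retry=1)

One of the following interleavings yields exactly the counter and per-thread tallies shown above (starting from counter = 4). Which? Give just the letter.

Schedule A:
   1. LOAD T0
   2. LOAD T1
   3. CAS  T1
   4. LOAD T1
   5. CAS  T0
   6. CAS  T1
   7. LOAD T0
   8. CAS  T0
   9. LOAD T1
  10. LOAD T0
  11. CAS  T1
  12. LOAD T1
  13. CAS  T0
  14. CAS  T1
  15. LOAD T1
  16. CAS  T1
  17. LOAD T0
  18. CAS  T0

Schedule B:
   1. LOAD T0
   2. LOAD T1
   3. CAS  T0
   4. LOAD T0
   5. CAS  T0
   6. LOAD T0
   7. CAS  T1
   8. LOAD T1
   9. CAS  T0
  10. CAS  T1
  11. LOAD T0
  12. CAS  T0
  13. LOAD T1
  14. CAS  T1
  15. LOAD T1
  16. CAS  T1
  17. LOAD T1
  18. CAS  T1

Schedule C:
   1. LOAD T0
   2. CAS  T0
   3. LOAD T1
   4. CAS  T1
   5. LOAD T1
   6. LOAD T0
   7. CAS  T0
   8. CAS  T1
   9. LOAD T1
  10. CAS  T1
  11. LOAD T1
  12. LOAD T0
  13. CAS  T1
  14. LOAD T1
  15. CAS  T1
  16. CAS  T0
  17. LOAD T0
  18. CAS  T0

Simulating candidate C:
#1 T0 reads 4
#2 T0 CAS(4→5) writes; counter now 5
#3 T1 reads 5
#4 T1 CAS(5→6) writes; counter now 6
#5 T1 reads 6
#6 T0 reads 6
#7 T0 CAS(6→7) writes; counter now 7
#8 T1 CAS(6→7) fails; counter now 7
#9 T1 reads 7
#10 T1 CAS(7→8) writes; counter now 8
#11 T1 reads 8
#12 T0 reads 8
#13 T1 CAS(8→9) writes; counter now 9
#14 T1 reads 9
#15 T1 CAS(9→10) writes; counter now 10
#16 T0 CAS(8→9) fails; counter now 10
#17 T0 reads 10
#18 T0 CAS(10→11) writes; counter now 11

C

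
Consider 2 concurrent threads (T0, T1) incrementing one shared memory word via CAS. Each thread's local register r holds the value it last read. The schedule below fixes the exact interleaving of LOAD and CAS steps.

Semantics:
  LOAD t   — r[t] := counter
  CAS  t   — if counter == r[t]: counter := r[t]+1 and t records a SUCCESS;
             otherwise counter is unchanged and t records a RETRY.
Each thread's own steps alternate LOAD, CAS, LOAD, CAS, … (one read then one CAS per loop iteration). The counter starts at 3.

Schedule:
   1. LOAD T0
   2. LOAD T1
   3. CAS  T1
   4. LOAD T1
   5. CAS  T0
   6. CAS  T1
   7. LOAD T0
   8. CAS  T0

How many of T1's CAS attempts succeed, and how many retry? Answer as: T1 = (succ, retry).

[1] T0.load  rd  (counter 3, T0.r 3)
[2] T1.load  rd  (counter 3, T1.r 3)
[3] T1.cas  hit  (counter 4, T1.r 3)
[4] T1.load  rd  (counter 4, T1.r 4)
[5] T0.cas  miss  (counter 4, T0.r 3)
[6] T1.cas  hit  (counter 5, T1.r 4)
[7] T0.load  rd  (counter 5, T0.r 5)
[8] T0.cas  hit  (counter 6, T0.r 5)

T1 = (2, 0)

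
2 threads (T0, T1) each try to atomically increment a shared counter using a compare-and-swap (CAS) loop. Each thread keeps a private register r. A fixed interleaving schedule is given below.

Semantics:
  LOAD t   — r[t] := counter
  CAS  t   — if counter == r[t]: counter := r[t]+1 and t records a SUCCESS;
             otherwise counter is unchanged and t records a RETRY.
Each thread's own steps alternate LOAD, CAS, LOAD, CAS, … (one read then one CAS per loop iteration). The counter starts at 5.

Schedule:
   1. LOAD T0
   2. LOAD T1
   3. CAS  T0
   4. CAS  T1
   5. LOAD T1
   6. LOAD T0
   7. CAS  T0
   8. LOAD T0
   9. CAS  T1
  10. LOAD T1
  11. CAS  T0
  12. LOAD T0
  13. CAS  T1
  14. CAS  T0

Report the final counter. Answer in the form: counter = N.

counter = 9

T0 LOAD — after: cnt=5, r=5 — load
T1 LOAD — after: cnt=5, r=5 — load
T0 CAS — after: cnt=6, r=5 — ok
T1 CAS — after: cnt=6, r=5 — retry
T1 LOAD — after: cnt=6, r=6 — load
T0 LOAD — after: cnt=6, r=6 — load
T0 CAS — after: cnt=7, r=6 — ok
T0 LOAD — after: cnt=7, r=7 — load
T1 CAS — after: cnt=7, r=6 — retry
T1 LOAD — after: cnt=7, r=7 — load
T0 CAS — after: cnt=8, r=7 — ok
T0 LOAD — after: cnt=8, r=8 — load
T1 CAS — after: cnt=8, r=7 — retry
T0 CAS — after: cnt=9, r=8 — ok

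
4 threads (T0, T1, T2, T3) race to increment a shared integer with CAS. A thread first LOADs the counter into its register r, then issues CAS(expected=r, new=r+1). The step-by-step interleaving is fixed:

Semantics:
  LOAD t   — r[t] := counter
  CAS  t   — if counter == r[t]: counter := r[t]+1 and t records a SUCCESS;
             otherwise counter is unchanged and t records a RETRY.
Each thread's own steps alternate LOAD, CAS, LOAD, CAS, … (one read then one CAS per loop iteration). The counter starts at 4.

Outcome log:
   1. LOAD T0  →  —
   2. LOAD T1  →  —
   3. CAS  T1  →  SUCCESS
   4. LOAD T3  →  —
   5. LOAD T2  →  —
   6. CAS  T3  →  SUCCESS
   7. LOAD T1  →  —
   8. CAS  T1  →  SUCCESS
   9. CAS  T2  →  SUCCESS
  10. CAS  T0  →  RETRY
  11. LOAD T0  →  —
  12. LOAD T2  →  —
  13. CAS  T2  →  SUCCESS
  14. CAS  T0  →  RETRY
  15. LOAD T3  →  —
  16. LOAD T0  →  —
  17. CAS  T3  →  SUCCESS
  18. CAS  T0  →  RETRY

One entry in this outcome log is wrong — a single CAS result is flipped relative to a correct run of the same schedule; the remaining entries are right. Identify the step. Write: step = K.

Reference trace:
   1) LOAD T0:  M=4  r_T0=4
   2) LOAD T1:  M=4  r_T1=4
   3) CAS  T1:  M=5  r_T1=4 ✓
   4) LOAD T3:  M=5  r_T3=5
   5) LOAD T2:  M=5  r_T2=5
   6) CAS  T3:  M=6  r_T3=5 ✓
   7) LOAD T1:  M=6  r_T1=6
   8) CAS  T1:  M=7  r_T1=6 ✓
   9) CAS  T2:  M=7  r_T2=5 ✗
  10) CAS  T0:  M=7  r_T0=4 ✗
  11) LOAD T0:  M=7  r_T0=7
  12) LOAD T2:  M=7  r_T2=7
  13) CAS  T2:  M=8  r_T2=7 ✓
  14) CAS  T0:  M=8  r_T0=7 ✗
  15) LOAD T3:  M=8  r_T3=8
  16) LOAD T0:  M=8  r_T0=8
  17) CAS  T3:  M=9  r_T3=8 ✓
  18) CAS  T0:  M=9  r_T0=8 ✗
Mismatch at 9.

step = 9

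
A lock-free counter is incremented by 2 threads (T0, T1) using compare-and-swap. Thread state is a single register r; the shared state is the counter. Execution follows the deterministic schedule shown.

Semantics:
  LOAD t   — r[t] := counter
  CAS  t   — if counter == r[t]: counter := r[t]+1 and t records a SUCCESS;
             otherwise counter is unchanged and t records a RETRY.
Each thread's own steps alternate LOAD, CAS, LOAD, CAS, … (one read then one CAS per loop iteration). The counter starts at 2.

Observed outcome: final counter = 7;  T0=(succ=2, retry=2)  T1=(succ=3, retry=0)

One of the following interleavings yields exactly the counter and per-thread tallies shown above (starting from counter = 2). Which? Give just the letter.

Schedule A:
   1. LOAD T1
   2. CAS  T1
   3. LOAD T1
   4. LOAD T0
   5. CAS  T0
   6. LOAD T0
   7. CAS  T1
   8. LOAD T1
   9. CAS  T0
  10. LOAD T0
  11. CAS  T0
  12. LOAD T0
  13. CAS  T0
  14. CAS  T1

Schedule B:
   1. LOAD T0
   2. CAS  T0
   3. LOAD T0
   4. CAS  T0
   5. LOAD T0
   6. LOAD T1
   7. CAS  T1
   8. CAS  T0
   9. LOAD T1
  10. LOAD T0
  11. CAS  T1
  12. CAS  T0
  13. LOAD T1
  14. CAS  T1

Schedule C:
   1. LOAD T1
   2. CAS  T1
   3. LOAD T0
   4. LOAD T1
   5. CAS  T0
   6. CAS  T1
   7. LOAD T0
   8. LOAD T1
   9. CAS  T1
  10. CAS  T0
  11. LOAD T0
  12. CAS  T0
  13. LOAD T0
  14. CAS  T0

B

Tracing schedule B:
step 1: T0 LOAD ⇒ load; ctr=2 reg=2
step 2: T0 CAS ⇒ ok; ctr=3 reg=2
step 3: T0 LOAD ⇒ load; ctr=3 reg=3
step 4: T0 CAS ⇒ ok; ctr=4 reg=3
step 5: T0 LOAD ⇒ load; ctr=4 reg=4
step 6: T1 LOAD ⇒ load; ctr=4 reg=4
step 7: T1 CAS ⇒ ok; ctr=5 reg=4
step 8: T0 CAS ⇒ retry; ctr=5 reg=4
step 9: T1 LOAD ⇒ load; ctr=5 reg=5
step 10: T0 LOAD ⇒ load; ctr=5 reg=5
step 11: T1 CAS ⇒ ok; ctr=6 reg=5
step 12: T0 CAS ⇒ retry; ctr=6 reg=5
step 13: T1 LOAD ⇒ load; ctr=6 reg=6
step 14: T1 CAS ⇒ ok; ctr=7 reg=6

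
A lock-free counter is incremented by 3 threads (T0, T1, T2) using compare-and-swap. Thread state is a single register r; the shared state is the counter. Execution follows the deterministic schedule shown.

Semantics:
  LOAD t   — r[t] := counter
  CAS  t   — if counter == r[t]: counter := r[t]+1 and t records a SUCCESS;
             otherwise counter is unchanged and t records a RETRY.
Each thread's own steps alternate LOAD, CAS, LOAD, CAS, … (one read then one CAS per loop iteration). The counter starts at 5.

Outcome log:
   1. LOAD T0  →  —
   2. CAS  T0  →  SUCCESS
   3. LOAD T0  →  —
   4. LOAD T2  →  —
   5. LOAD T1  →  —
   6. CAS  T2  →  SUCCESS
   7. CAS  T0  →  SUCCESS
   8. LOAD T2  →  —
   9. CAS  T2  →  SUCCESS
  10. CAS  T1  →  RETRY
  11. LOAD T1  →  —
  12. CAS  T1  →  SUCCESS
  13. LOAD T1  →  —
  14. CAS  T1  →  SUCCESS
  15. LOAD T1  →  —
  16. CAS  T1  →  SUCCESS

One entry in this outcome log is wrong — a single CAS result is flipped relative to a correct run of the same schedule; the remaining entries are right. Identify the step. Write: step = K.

Correct run:
step 1: T0 LOAD ⇒ load; ctr=5 reg=5
step 2: T0 CAS ⇒ ok; ctr=6 reg=5
step 3: T0 LOAD ⇒ load; ctr=6 reg=6
step 4: T2 LOAD ⇒ load; ctr=6 reg=6
step 5: T1 LOAD ⇒ load; ctr=6 reg=6
step 6: T2 CAS ⇒ ok; ctr=7 reg=6
step 7: T0 CAS ⇒ retry; ctr=7 reg=6
step 8: T2 LOAD ⇒ load; ctr=7 reg=7
step 9: T2 CAS ⇒ ok; ctr=8 reg=7
step 10: T1 CAS ⇒ retry; ctr=8 reg=6
step 11: T1 LOAD ⇒ load; ctr=8 reg=8
step 12: T1 CAS ⇒ ok; ctr=9 reg=8
step 13: T1 LOAD ⇒ load; ctr=9 reg=9
step 14: T1 CAS ⇒ ok; ctr=10 reg=9
step 15: T1 LOAD ⇒ load; ctr=10 reg=10
step 16: T1 CAS ⇒ ok; ctr=11 reg=10
Flip is step 7.

step = 7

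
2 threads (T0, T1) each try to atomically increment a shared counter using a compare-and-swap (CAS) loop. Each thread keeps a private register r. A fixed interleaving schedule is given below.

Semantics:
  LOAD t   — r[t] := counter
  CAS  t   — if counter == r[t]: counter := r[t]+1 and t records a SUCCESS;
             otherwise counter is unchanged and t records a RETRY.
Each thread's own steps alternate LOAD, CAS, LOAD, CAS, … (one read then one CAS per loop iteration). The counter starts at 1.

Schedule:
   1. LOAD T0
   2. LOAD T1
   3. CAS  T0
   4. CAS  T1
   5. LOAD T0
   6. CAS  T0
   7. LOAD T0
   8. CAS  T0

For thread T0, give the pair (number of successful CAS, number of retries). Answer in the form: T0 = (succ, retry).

   1) LOAD T0:  M=1  r_T0=1
   2) LOAD T1:  M=1  r_T1=1
   3) CAS  T0:  M=2  r_T0=1 ✓
   4) CAS  T1:  M=2  r_T1=1 ✗
   5) LOAD T0:  M=2  r_T0=2
   6) CAS  T0:  M=3  r_T0=2 ✓
   7) LOAD T0:  M=3  r_T0=3
   8) CAS  T0:  M=4  r_T0=3 ✓

T0 = (3, 0)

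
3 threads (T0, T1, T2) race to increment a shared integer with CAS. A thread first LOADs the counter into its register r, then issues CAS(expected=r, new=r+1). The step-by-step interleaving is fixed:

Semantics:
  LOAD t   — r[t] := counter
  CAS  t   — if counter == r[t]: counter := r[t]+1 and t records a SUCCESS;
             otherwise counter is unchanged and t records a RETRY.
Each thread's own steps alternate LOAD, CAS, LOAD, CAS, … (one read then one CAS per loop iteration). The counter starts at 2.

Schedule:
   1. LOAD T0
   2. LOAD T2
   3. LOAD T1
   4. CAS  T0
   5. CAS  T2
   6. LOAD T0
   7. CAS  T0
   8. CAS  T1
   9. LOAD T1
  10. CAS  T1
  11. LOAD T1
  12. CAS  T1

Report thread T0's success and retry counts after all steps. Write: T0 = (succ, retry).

T0 = (2, 0)

   1) LOAD T0:  M=2  r_T0=2
   2) LOAD T2:  M=2  r_T2=2
   3) LOAD T1:  M=2  r_T1=2
   4) CAS  T0:  M=3  r_T0=2 ✓
   5) CAS  T2:  M=3  r_T2=2 ✗
   6) LOAD T0:  M=3  r_T0=3
   7) CAS  T0:  M=4  r_T0=3 ✓
   8) CAS  T1:  M=4  r_T1=2 ✗
   9) LOAD T1:  M=4  r_T1=4
  10) CAS  T1:  M=5  r_T1=4 ✓
  11) LOAD T1:  M=5  r_T1=5
  12) CAS  T1:  M=6  r_T1=5 ✓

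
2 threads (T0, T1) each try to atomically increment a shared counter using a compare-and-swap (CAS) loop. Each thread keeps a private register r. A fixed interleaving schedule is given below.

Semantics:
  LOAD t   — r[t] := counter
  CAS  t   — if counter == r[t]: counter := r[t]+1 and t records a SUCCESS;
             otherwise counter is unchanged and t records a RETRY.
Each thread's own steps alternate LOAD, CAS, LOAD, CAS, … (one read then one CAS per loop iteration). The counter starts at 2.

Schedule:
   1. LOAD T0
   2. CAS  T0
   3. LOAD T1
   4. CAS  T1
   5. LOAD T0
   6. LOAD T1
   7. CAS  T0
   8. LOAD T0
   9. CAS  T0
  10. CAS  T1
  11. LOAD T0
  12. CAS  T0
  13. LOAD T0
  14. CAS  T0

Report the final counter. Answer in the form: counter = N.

counter = 8

T0 LOAD — after: cnt=2, r=2 — load
T0 CAS — after: cnt=3, r=2 — ok
T1 LOAD — after: cnt=3, r=3 — load
T1 CAS — after: cnt=4, r=3 — ok
T0 LOAD — after: cnt=4, r=4 — load
T1 LOAD — after: cnt=4, r=4 — load
T0 CAS — after: cnt=5, r=4 — ok
T0 LOAD — after: cnt=5, r=5 — load
T0 CAS — after: cnt=6, r=5 — ok
T1 CAS — after: cnt=6, r=4 — retry
T0 LOAD — after: cnt=6, r=6 — load
T0 CAS — after: cnt=7, r=6 — ok
T0 LOAD — after: cnt=7, r=7 — load
T0 CAS — after: cnt=8, r=7 — ok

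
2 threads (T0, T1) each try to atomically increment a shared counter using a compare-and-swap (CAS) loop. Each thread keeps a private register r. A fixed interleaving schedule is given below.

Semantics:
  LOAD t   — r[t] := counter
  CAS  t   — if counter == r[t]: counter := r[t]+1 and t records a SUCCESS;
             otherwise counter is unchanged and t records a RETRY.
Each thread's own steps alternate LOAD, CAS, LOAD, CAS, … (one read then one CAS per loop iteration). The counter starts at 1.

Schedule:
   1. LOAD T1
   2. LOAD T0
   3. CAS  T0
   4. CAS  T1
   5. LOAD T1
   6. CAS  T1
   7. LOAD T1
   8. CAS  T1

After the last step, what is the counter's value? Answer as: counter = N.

   1) LOAD T1:  M=1  r_T1=1
   2) LOAD T0:  M=1  r_T0=1
   3) CAS  T0:  M=2  r_T0=1 ✓
   4) CAS  T1:  M=2  r_T1=1 ✗
   5) LOAD T1:  M=2  r_T1=2
   6) CAS  T1:  M=3  r_T1=2 ✓
   7) LOAD T1:  M=3  r_T1=3
   8) CAS  T1:  M=4  r_T1=3 ✓

counter = 4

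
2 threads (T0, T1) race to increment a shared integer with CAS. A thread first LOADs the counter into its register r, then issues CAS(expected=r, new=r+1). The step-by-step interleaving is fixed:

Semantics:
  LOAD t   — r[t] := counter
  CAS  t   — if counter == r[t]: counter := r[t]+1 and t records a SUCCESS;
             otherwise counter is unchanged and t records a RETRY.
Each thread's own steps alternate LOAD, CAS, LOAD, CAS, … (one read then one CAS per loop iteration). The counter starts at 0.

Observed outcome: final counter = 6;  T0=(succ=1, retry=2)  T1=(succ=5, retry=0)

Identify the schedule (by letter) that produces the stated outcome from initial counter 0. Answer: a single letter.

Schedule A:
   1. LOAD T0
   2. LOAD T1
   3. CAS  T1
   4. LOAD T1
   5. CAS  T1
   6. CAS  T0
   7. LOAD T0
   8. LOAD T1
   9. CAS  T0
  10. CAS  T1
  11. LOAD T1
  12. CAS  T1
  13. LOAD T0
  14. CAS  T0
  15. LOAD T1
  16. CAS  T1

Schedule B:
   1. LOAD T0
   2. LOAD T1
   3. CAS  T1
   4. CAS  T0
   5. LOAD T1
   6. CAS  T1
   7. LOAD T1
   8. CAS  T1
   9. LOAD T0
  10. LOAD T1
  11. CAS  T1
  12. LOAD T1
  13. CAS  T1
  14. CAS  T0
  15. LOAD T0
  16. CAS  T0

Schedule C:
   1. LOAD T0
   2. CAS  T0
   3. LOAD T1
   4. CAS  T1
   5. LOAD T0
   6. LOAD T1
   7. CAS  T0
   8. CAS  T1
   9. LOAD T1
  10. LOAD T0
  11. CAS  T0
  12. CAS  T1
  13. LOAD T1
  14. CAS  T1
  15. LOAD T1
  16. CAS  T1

B

Tracing schedule B:
step 1: T0 LOAD ⇒ load; ctr=0 reg=0
step 2: T1 LOAD ⇒ load; ctr=0 reg=0
step 3: T1 CAS ⇒ ok; ctr=1 reg=0
step 4: T0 CAS ⇒ retry; ctr=1 reg=0
step 5: T1 LOAD ⇒ load; ctr=1 reg=1
step 6: T1 CAS ⇒ ok; ctr=2 reg=1
step 7: T1 LOAD ⇒ load; ctr=2 reg=2
step 8: T1 CAS ⇒ ok; ctr=3 reg=2
step 9: T0 LOAD ⇒ load; ctr=3 reg=3
step 10: T1 LOAD ⇒ load; ctr=3 reg=3
step 11: T1 CAS ⇒ ok; ctr=4 reg=3
step 12: T1 LOAD ⇒ load; ctr=4 reg=4
step 13: T1 CAS ⇒ ok; ctr=5 reg=4
step 14: T0 CAS ⇒ retry; ctr=5 reg=3
step 15: T0 LOAD ⇒ load; ctr=5 reg=5
step 16: T0 CAS ⇒ ok; ctr=6 reg=5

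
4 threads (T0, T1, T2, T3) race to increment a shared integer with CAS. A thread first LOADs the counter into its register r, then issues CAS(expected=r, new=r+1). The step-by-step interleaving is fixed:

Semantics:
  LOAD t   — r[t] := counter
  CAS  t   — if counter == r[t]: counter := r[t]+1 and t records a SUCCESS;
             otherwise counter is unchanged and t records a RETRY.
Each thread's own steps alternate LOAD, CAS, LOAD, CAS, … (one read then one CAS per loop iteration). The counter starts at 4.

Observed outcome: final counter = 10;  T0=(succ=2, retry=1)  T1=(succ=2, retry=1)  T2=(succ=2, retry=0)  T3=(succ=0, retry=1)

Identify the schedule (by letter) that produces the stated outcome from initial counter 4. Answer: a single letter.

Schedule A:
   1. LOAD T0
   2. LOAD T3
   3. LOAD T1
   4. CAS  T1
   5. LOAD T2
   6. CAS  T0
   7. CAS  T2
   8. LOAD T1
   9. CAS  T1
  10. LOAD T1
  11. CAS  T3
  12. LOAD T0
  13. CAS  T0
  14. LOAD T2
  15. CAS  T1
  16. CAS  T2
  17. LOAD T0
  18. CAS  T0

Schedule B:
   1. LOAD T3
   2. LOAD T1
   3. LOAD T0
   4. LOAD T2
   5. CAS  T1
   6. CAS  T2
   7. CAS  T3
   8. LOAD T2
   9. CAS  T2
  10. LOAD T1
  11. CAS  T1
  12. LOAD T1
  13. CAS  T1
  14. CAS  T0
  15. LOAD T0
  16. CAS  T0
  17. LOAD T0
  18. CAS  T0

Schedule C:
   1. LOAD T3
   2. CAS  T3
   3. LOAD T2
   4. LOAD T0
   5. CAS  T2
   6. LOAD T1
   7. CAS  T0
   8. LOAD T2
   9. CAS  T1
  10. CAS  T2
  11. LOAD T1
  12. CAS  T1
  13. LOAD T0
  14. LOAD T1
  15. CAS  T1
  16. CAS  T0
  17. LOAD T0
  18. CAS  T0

Simulating candidate A:
T0 LOAD — after: cnt=4, r=4 — load
T3 LOAD — after: cnt=4, r=4 — load
T1 LOAD — after: cnt=4, r=4 — load
T1 CAS — after: cnt=5, r=4 — ok
T2 LOAD — after: cnt=5, r=5 — load
T0 CAS — after: cnt=5, r=4 — retry
T2 CAS — after: cnt=6, r=5 — ok
T1 LOAD — after: cnt=6, r=6 — load
T1 CAS — after: cnt=7, r=6 — ok
T1 LOAD — after: cnt=7, r=7 — load
T3 CAS — after: cnt=7, r=4 — retry
T0 LOAD — after: cnt=7, r=7 — load
T0 CAS — after: cnt=8, r=7 — ok
T2 LOAD — after: cnt=8, r=8 — load
T1 CAS — after: cnt=8, r=7 — retry
T2 CAS — after: cnt=9, r=8 — ok
T0 LOAD — after: cnt=9, r=9 — load
T0 CAS — after: cnt=10, r=9 — ok

A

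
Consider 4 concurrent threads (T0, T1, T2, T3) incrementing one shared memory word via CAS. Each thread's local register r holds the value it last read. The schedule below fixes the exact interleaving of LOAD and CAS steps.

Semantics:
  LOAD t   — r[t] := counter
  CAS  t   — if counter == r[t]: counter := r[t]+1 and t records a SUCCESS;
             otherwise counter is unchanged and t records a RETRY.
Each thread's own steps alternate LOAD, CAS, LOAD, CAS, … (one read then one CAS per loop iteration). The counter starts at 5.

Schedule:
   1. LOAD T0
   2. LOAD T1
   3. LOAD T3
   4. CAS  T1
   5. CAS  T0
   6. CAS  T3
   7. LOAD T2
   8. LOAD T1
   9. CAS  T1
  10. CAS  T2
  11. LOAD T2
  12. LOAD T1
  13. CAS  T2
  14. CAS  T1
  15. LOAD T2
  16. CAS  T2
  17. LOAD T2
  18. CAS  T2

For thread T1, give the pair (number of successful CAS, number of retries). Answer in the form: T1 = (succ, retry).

T1 = (2, 1)

T0 LOAD — after: cnt=5, r=5 — load
T1 LOAD — after: cnt=5, r=5 — load
T3 LOAD — after: cnt=5, r=5 — load
T1 CAS — after: cnt=6, r=5 — ok
T0 CAS — after: cnt=6, r=5 — retry
T3 CAS — after: cnt=6, r=5 — retry
T2 LOAD — after: cnt=6, r=6 — load
T1 LOAD — after: cnt=6, r=6 — load
T1 CAS — after: cnt=7, r=6 — ok
T2 CAS — after: cnt=7, r=6 — retry
T2 LOAD — after: cnt=7, r=7 — load
T1 LOAD — after: cnt=7, r=7 — load
T2 CAS — after: cnt=8, r=7 — ok
T1 CAS — after: cnt=8, r=7 — retry
T2 LOAD — after: cnt=8, r=8 — load
T2 CAS — after: cnt=9, r=8 — ok
T2 LOAD — after: cnt=9, r=9 — load
T2 CAS — after: cnt=10, r=9 — ok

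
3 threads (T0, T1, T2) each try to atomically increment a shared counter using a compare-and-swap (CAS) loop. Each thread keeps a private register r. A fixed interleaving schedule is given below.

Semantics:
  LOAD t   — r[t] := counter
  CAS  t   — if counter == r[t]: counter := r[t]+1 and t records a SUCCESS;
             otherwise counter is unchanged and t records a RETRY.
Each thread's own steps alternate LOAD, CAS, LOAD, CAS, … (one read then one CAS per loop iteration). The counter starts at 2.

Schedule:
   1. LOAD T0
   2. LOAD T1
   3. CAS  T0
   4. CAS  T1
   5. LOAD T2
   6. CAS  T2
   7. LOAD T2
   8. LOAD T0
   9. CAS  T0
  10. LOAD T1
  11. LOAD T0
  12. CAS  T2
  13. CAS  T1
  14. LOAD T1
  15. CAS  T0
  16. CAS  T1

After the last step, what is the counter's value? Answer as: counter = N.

1. LOAD T0 → mem=2 r[T0]=2 [LOAD]
2. LOAD T1 → mem=2 r[T1]=2 [LOAD]
3. CAS T0 → mem=3 r[T0]=2 [OK]
4. CAS T1 → mem=3 r[T1]=2 [RETRY]
5. LOAD T2 → mem=3 r[T2]=3 [LOAD]
6. CAS T2 → mem=4 r[T2]=3 [OK]
7. LOAD T2 → mem=4 r[T2]=4 [LOAD]
8. LOAD T0 → mem=4 r[T0]=4 [LOAD]
9. CAS T0 → mem=5 r[T0]=4 [OK]
10. LOAD T1 → mem=5 r[T1]=5 [LOAD]
11. LOAD T0 → mem=5 r[T0]=5 [LOAD]
12. CAS T2 → mem=5 r[T2]=4 [RETRY]
13. CAS T1 → mem=6 r[T1]=5 [OK]
14. LOAD T1 → mem=6 r[T1]=6 [LOAD]
15. CAS T0 → mem=6 r[T0]=5 [RETRY]
16. CAS T1 → mem=7 r[T1]=6 [OK]

counter = 7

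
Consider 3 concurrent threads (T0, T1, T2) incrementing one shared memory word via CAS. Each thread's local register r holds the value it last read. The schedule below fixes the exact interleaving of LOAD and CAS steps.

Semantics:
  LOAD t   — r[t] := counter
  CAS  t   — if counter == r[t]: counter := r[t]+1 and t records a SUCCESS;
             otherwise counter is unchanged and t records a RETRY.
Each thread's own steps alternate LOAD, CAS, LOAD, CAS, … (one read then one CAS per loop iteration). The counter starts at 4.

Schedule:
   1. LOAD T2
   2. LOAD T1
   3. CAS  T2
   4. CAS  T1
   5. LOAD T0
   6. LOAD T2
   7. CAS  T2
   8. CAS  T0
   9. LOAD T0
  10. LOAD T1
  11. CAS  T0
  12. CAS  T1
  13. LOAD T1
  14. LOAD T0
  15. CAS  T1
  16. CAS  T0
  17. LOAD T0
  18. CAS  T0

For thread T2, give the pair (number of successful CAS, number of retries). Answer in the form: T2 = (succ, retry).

T2 = (2, 0)

[1] T2.load  rd  (counter 4, T2.r 4)
[2] T1.load  rd  (counter 4, T1.r 4)
[3] T2.cas  hit  (counter 5, T2.r 4)
[4] T1.cas  miss  (counter 5, T1.r 4)
[5] T0.load  rd  (counter 5, T0.r 5)
[6] T2.load  rd  (counter 5, T2.r 5)
[7] T2.cas  hit  (counter 6, T2.r 5)
[8] T0.cas  miss  (counter 6, T0.r 5)
[9] T0.load  rd  (counter 6, T0.r 6)
[10] T1.load  rd  (counter 6, T1.r 6)
[11] T0.cas  hit  (counter 7, T0.r 6)
[12] T1.cas  miss  (counter 7, T1.r 6)
[13] T1.load  rd  (counter 7, T1.r 7)
[14] T0.load  rd  (counter 7, T0.r 7)
[15] T1.cas  hit  (counter 8, T1.r 7)
[16] T0.cas  miss  (counter 8, T0.r 7)
[17] T0.load  rd  (counter 8, T0.r 8)
[18] T0.cas  hit  (counter 9, T0.r 8)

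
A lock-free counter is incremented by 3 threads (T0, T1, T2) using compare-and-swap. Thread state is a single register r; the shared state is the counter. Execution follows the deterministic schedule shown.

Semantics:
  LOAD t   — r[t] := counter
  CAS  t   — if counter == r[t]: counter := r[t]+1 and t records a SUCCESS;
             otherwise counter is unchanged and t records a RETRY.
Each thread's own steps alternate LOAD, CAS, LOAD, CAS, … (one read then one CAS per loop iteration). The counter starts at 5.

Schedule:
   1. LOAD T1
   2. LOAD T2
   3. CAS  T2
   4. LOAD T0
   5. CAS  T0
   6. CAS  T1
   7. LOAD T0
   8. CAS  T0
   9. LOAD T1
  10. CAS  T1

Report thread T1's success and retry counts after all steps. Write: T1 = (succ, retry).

T1 = (1, 1)

step 1: T1 LOAD ⇒ load; ctr=5 reg=5
step 2: T2 LOAD ⇒ load; ctr=5 reg=5
step 3: T2 CAS ⇒ ok; ctr=6 reg=5
step 4: T0 LOAD ⇒ load; ctr=6 reg=6
step 5: T0 CAS ⇒ ok; ctr=7 reg=6
step 6: T1 CAS ⇒ retry; ctr=7 reg=5
step 7: T0 LOAD ⇒ load; ctr=7 reg=7
step 8: T0 CAS ⇒ ok; ctr=8 reg=7
step 9: T1 LOAD ⇒ load; ctr=8 reg=8
step 10: T1 CAS ⇒ ok; ctr=9 reg=8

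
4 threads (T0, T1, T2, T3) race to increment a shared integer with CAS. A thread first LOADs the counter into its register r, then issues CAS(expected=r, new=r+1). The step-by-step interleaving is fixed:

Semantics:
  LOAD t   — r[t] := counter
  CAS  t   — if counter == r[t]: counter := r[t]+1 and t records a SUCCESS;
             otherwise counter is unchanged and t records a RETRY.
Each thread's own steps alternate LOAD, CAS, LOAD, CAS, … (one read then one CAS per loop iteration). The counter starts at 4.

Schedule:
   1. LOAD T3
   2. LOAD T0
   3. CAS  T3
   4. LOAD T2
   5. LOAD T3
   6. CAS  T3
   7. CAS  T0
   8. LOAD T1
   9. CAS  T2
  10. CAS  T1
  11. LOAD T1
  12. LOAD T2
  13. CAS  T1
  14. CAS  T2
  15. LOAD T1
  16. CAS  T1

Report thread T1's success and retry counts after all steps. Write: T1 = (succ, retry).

T1 = (3, 0)

   1) LOAD T3:  M=4  r_T3=4
   2) LOAD T0:  M=4  r_T0=4
   3) CAS  T3:  M=5  r_T3=4 ✓
   4) LOAD T2:  M=5  r_T2=5
   5) LOAD T3:  M=5  r_T3=5
   6) CAS  T3:  M=6  r_T3=5 ✓
   7) CAS  T0:  M=6  r_T0=4 ✗
   8) LOAD T1:  M=6  r_T1=6
   9) CAS  T2:  M=6  r_T2=5 ✗
  10) CAS  T1:  M=7  r_T1=6 ✓
  11) LOAD T1:  M=7  r_T1=7
  12) LOAD T2:  M=7  r_T2=7
  13) CAS  T1:  M=8  r_T1=7 ✓
  14) CAS  T2:  M=8  r_T2=7 ✗
  15) LOAD T1:  M=8  r_T1=8
  16) CAS  T1:  M=9  r_T1=8 ✓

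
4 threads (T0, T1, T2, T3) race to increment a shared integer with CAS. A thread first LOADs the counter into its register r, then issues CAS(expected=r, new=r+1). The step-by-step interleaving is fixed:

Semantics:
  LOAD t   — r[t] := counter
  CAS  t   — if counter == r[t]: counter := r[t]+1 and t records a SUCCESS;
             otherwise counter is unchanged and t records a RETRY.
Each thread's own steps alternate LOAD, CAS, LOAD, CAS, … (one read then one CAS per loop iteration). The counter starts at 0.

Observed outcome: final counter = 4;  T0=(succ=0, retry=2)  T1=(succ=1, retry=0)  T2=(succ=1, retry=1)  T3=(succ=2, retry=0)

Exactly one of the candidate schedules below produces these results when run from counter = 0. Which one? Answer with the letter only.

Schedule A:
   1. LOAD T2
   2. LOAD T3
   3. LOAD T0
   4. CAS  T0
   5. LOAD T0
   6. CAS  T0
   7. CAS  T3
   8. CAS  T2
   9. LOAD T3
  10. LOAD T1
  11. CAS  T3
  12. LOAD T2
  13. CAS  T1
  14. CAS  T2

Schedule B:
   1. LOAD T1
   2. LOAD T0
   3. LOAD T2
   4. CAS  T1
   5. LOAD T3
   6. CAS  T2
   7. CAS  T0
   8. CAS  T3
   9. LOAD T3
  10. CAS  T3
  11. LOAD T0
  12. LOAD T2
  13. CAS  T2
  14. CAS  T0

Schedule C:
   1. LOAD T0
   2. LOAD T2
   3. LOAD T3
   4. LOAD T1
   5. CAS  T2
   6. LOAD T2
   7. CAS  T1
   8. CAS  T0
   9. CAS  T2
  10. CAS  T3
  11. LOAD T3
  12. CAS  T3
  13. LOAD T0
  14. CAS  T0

B

Run B:
[1] T1.load  rd  (counter 0, T1.r 0)
[2] T0.load  rd  (counter 0, T0.r 0)
[3] T2.load  rd  (counter 0, T2.r 0)
[4] T1.cas  hit  (counter 1, T1.r 0)
[5] T3.load  rd  (counter 1, T3.r 1)
[6] T2.cas  miss  (counter 1, T2.r 0)
[7] T0.cas  miss  (counter 1, T0.r 0)
[8] T3.cas  hit  (counter 2, T3.r 1)
[9] T3.load  rd  (counter 2, T3.r 2)
[10] T3.cas  hit  (counter 3, T3.r 2)
[11] T0.load  rd  (counter 3, T0.r 3)
[12] T2.load  rd  (counter 3, T2.r 3)
[13] T2.cas  hit  (counter 4, T2.r 3)
[14] T0.cas  miss  (counter 4, T0.r 3)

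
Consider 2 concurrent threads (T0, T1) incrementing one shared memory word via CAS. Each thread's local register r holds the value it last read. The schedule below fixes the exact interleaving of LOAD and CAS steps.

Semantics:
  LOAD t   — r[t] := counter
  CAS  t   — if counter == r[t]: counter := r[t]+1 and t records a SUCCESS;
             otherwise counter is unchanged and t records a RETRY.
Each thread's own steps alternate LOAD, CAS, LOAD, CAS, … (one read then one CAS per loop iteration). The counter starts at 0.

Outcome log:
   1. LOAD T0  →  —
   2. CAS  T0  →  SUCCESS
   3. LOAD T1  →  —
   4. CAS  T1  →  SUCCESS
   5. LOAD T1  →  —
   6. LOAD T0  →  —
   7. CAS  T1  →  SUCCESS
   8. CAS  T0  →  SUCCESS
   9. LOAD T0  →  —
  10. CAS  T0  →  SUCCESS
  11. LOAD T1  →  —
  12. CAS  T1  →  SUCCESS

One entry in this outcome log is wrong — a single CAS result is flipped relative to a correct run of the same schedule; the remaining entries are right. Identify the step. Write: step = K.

step = 8

Correct run:
   1) LOAD T0:  M=0  r_T0=0
   2) CAS  T0:  M=1  r_T0=0 ✓
   3) LOAD T1:  M=1  r_T1=1
   4) CAS  T1:  M=2  r_T1=1 ✓
   5) LOAD T1:  M=2  r_T1=2
   6) LOAD T0:  M=2  r_T0=2
   7) CAS  T1:  M=3  r_T1=2 ✓
   8) CAS  T0:  M=3  r_T0=2 ✗
   9) LOAD T0:  M=3  r_T0=3
  10) CAS  T0:  M=4  r_T0=3 ✓
  11) LOAD T1:  M=4  r_T1=4
  12) CAS  T1:  M=5  r_T1=4 ✓
Flip is step 8.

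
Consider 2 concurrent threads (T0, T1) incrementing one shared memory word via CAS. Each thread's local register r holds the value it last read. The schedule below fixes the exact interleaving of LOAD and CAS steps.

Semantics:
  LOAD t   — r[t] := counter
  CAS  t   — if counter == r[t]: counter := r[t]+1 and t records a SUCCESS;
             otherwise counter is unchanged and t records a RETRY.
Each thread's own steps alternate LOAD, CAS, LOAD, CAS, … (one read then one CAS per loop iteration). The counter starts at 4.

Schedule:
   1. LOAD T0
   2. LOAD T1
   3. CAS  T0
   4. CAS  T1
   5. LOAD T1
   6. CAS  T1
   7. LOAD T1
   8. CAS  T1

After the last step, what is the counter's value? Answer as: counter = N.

   1) LOAD T0:  M=4  r_T0=4
   2) LOAD T1:  M=4  r_T1=4
   3) CAS  T0:  M=5  r_T0=4 ✓
   4) CAS  T1:  M=5  r_T1=4 ✗
   5) LOAD T1:  M=5  r_T1=5
   6) CAS  T1:  M=6  r_T1=5 ✓
   7) LOAD T1:  M=6  r_T1=6
   8) CAS  T1:  M=7  r_T1=6 ✓

counter = 7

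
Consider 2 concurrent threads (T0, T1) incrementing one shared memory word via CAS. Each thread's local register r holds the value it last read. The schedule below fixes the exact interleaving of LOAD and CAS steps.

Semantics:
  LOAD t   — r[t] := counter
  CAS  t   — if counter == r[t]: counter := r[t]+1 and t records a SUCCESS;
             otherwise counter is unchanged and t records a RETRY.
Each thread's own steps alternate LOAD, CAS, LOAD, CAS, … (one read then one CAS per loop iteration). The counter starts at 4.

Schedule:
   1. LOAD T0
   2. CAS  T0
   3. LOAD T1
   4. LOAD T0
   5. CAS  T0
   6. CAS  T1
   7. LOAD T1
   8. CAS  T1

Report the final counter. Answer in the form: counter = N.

counter = 7

T0 LOAD — after: cnt=4, r=4 — load
T0 CAS — after: cnt=5, r=4 — ok
T1 LOAD — after: cnt=5, r=5 — load
T0 LOAD — after: cnt=5, r=5 — load
T0 CAS — after: cnt=6, r=5 — ok
T1 CAS — after: cnt=6, r=5 — retry
T1 LOAD — after: cnt=6, r=6 — load
T1 CAS — after: cnt=7, r=6 — ok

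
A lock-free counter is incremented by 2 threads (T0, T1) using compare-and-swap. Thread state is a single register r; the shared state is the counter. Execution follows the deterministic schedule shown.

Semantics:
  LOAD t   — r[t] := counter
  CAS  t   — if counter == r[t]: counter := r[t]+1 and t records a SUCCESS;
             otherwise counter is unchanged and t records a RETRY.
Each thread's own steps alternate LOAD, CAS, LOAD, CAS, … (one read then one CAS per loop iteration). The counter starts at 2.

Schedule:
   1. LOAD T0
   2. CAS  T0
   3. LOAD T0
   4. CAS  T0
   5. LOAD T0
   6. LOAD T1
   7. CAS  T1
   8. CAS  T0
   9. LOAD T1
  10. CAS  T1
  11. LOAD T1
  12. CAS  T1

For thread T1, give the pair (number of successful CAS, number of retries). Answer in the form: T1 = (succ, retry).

#1 T0 reads 2
#2 T0 CAS(2→3) writes; counter now 3
#3 T0 reads 3
#4 T0 CAS(3→4) writes; counter now 4
#5 T0 reads 4
#6 T1 reads 4
#7 T1 CAS(4→5) writes; counter now 5
#8 T0 CAS(4→5) fails; counter now 5
#9 T1 reads 5
#10 T1 CAS(5→6) writes; counter now 6
#11 T1 reads 6
#12 T1 CAS(6→7) writes; counter now 7

T1 = (3, 0)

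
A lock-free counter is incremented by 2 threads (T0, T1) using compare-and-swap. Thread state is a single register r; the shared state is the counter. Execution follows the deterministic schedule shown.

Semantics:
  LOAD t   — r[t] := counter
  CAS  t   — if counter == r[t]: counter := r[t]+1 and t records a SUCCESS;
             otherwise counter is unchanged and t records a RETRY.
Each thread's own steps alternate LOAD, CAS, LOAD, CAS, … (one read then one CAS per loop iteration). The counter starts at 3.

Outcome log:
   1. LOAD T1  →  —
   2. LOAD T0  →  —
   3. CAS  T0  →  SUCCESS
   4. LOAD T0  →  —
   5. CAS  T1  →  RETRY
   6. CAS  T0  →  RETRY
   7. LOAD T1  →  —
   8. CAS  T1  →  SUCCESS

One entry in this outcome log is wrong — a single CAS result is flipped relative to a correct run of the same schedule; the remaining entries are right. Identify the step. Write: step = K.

Correct run:
[1] T1.load  rd  (counter 3, T1.r 3)
[2] T0.load  rd  (counter 3, T0.r 3)
[3] T0.cas  hit  (counter 4, T0.r 3)
[4] T0.load  rd  (counter 4, T0.r 4)
[5] T1.cas  miss  (counter 4, T1.r 3)
[6] T0.cas  hit  (counter 5, T0.r 4)
[7] T1.load  rd  (counter 5, T1.r 5)
[8] T1.cas  hit  (counter 6, T1.r 5)
Mismatch at 6.

step = 6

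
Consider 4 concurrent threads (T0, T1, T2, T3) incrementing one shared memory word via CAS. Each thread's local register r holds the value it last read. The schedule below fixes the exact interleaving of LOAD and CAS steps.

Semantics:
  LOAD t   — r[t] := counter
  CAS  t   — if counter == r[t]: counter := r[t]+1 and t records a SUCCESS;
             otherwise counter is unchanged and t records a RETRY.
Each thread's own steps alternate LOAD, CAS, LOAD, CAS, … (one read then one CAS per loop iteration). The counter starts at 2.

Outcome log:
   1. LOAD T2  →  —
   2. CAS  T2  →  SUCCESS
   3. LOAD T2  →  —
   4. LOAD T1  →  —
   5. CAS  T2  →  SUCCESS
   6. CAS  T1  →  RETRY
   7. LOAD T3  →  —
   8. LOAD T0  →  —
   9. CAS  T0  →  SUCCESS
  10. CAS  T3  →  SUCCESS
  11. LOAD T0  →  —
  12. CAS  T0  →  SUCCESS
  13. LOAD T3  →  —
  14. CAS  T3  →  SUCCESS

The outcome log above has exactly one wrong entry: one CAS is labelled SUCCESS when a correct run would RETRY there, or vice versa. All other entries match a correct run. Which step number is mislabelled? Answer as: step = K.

step = 10

Reference trace:
T2 LOAD — after: cnt=2, r=2 — load
T2 CAS — after: cnt=3, r=2 — ok
T2 LOAD — after: cnt=3, r=3 — load
T1 LOAD — after: cnt=3, r=3 — load
T2 CAS — after: cnt=4, r=3 — ok
T1 CAS — after: cnt=4, r=3 — retry
T3 LOAD — after: cnt=4, r=4 — load
T0 LOAD — after: cnt=4, r=4 — load
T0 CAS — after: cnt=5, r=4 — ok
T3 CAS — after: cnt=5, r=4 — retry
T0 LOAD — after: cnt=5, r=5 — load
T0 CAS — after: cnt=6, r=5 — ok
T3 LOAD — after: cnt=6, r=6 — load
T3 CAS — after: cnt=7, r=6 — ok
Flip is step 10.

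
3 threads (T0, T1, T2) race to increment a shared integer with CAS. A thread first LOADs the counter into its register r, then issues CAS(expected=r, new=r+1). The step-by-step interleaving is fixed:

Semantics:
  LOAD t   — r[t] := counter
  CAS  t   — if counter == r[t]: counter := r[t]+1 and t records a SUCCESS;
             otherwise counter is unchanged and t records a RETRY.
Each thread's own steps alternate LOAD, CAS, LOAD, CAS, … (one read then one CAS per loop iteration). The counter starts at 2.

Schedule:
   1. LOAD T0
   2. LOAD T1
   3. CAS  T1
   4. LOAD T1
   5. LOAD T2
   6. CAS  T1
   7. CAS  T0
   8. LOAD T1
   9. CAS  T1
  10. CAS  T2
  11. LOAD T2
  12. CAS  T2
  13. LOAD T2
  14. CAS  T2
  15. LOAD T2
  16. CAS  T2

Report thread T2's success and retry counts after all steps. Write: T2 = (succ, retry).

T2 = (3, 1)

#1 T0 reads 2
#2 T1 reads 2
#3 T1 CAS(2→3) writes; counter now 3
#4 T1 reads 3
#5 T2 reads 3
#6 T1 CAS(3→4) writes; counter now 4
#7 T0 CAS(2→3) fails; counter now 4
#8 T1 reads 4
#9 T1 CAS(4→5) writes; counter now 5
#10 T2 CAS(3→4) fails; counter now 5
#11 T2 reads 5
#12 T2 CAS(5→6) writes; counter now 6
#13 T2 reads 6
#14 T2 CAS(6→7) writes; counter now 7
#15 T2 reads 7
#16 T2 CAS(7→8) writes; counter now 8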